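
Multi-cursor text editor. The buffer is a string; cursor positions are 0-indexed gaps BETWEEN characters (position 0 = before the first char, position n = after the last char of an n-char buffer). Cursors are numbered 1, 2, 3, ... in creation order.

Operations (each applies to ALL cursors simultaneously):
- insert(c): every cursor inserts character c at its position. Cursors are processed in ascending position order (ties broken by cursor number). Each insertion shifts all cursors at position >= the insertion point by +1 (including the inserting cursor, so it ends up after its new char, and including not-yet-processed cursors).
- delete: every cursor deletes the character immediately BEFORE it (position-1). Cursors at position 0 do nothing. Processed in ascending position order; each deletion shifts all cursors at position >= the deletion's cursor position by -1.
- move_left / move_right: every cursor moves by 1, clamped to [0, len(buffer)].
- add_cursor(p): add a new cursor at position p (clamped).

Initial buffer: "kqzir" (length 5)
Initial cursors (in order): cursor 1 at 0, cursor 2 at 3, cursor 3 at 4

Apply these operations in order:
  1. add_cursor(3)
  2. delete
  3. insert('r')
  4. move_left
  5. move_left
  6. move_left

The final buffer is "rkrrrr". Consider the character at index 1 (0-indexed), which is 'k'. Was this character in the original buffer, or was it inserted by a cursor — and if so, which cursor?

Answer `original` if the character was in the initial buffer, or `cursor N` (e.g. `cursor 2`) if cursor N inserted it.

Answer: original

Derivation:
After op 1 (add_cursor(3)): buffer="kqzir" (len 5), cursors c1@0 c2@3 c4@3 c3@4, authorship .....
After op 2 (delete): buffer="kr" (len 2), cursors c1@0 c2@1 c3@1 c4@1, authorship ..
After op 3 (insert('r')): buffer="rkrrrr" (len 6), cursors c1@1 c2@5 c3@5 c4@5, authorship 1.234.
After op 4 (move_left): buffer="rkrrrr" (len 6), cursors c1@0 c2@4 c3@4 c4@4, authorship 1.234.
After op 5 (move_left): buffer="rkrrrr" (len 6), cursors c1@0 c2@3 c3@3 c4@3, authorship 1.234.
After op 6 (move_left): buffer="rkrrrr" (len 6), cursors c1@0 c2@2 c3@2 c4@2, authorship 1.234.
Authorship (.=original, N=cursor N): 1 . 2 3 4 .
Index 1: author = original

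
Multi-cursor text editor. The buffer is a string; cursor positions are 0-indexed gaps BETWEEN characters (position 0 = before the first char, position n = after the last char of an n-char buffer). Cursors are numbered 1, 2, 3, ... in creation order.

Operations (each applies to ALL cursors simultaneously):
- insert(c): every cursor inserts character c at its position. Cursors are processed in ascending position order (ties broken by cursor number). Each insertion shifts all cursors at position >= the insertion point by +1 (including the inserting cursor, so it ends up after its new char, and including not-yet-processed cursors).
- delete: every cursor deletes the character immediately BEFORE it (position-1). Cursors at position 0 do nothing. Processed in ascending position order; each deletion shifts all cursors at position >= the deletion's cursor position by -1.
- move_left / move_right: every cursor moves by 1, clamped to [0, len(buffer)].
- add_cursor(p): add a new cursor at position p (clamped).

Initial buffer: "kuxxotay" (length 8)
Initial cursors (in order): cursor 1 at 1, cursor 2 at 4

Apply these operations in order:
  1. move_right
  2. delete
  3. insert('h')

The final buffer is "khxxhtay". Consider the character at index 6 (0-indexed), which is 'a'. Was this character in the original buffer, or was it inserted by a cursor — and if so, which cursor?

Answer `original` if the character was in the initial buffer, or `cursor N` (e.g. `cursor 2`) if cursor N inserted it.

Answer: original

Derivation:
After op 1 (move_right): buffer="kuxxotay" (len 8), cursors c1@2 c2@5, authorship ........
After op 2 (delete): buffer="kxxtay" (len 6), cursors c1@1 c2@3, authorship ......
After op 3 (insert('h')): buffer="khxxhtay" (len 8), cursors c1@2 c2@5, authorship .1..2...
Authorship (.=original, N=cursor N): . 1 . . 2 . . .
Index 6: author = original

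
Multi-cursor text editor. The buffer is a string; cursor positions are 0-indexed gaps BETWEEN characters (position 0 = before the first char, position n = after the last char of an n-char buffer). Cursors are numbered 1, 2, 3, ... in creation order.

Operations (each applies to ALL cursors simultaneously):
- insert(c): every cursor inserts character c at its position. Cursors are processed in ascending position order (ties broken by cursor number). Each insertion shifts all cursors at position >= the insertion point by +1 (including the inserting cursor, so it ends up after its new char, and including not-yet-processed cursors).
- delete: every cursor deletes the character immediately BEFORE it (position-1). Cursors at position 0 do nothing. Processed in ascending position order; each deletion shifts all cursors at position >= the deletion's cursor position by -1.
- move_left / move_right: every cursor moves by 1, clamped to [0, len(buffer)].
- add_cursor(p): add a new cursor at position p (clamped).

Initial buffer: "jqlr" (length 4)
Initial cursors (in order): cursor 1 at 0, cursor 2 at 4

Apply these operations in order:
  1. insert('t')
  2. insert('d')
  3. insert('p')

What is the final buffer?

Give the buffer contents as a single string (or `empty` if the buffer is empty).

After op 1 (insert('t')): buffer="tjqlrt" (len 6), cursors c1@1 c2@6, authorship 1....2
After op 2 (insert('d')): buffer="tdjqlrtd" (len 8), cursors c1@2 c2@8, authorship 11....22
After op 3 (insert('p')): buffer="tdpjqlrtdp" (len 10), cursors c1@3 c2@10, authorship 111....222

Answer: tdpjqlrtdp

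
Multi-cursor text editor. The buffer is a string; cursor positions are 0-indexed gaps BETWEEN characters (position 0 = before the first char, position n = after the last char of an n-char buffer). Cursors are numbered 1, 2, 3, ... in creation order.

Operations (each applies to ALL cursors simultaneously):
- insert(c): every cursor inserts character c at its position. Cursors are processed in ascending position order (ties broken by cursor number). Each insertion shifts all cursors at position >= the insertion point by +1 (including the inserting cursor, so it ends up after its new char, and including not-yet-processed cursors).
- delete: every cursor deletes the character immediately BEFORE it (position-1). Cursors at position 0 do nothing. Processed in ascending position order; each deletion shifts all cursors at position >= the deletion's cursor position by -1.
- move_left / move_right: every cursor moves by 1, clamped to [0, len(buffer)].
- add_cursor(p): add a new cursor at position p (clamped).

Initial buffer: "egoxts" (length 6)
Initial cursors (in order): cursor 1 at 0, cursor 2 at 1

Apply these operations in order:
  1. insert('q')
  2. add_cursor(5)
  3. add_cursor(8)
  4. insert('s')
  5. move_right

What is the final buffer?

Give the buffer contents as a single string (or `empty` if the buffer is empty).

After op 1 (insert('q')): buffer="qeqgoxts" (len 8), cursors c1@1 c2@3, authorship 1.2.....
After op 2 (add_cursor(5)): buffer="qeqgoxts" (len 8), cursors c1@1 c2@3 c3@5, authorship 1.2.....
After op 3 (add_cursor(8)): buffer="qeqgoxts" (len 8), cursors c1@1 c2@3 c3@5 c4@8, authorship 1.2.....
After op 4 (insert('s')): buffer="qseqsgosxtss" (len 12), cursors c1@2 c2@5 c3@8 c4@12, authorship 11.22..3...4
After op 5 (move_right): buffer="qseqsgosxtss" (len 12), cursors c1@3 c2@6 c3@9 c4@12, authorship 11.22..3...4

Answer: qseqsgosxtss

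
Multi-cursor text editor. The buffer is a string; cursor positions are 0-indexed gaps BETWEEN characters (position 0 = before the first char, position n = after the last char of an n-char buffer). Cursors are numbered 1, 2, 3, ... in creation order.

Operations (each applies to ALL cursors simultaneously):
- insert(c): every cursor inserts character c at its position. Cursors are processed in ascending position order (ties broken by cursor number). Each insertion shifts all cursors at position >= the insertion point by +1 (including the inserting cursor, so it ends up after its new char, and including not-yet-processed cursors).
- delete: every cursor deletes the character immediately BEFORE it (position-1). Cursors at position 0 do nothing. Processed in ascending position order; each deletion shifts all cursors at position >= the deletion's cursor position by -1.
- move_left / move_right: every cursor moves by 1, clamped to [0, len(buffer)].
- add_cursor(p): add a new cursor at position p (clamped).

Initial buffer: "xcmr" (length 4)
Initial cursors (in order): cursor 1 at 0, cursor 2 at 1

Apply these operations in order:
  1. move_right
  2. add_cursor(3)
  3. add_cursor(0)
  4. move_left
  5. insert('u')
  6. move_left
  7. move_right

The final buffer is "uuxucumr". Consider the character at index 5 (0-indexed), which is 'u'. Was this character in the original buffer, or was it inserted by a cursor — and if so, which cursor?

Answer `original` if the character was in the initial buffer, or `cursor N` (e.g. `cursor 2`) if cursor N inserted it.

Answer: cursor 3

Derivation:
After op 1 (move_right): buffer="xcmr" (len 4), cursors c1@1 c2@2, authorship ....
After op 2 (add_cursor(3)): buffer="xcmr" (len 4), cursors c1@1 c2@2 c3@3, authorship ....
After op 3 (add_cursor(0)): buffer="xcmr" (len 4), cursors c4@0 c1@1 c2@2 c3@3, authorship ....
After op 4 (move_left): buffer="xcmr" (len 4), cursors c1@0 c4@0 c2@1 c3@2, authorship ....
After op 5 (insert('u')): buffer="uuxucumr" (len 8), cursors c1@2 c4@2 c2@4 c3@6, authorship 14.2.3..
After op 6 (move_left): buffer="uuxucumr" (len 8), cursors c1@1 c4@1 c2@3 c3@5, authorship 14.2.3..
After op 7 (move_right): buffer="uuxucumr" (len 8), cursors c1@2 c4@2 c2@4 c3@6, authorship 14.2.3..
Authorship (.=original, N=cursor N): 1 4 . 2 . 3 . .
Index 5: author = 3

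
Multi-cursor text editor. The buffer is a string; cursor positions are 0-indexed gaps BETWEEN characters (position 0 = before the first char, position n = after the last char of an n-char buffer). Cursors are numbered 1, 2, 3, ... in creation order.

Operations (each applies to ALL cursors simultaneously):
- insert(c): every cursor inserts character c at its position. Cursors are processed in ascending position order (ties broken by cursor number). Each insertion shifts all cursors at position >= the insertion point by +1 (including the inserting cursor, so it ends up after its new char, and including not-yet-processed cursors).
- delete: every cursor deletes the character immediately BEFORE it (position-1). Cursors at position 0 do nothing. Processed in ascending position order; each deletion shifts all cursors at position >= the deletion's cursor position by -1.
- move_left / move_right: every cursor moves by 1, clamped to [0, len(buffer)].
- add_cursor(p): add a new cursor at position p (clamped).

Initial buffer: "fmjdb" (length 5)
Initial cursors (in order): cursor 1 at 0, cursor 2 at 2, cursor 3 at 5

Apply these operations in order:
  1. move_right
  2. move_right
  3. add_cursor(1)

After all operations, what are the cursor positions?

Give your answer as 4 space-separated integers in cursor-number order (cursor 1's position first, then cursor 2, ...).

After op 1 (move_right): buffer="fmjdb" (len 5), cursors c1@1 c2@3 c3@5, authorship .....
After op 2 (move_right): buffer="fmjdb" (len 5), cursors c1@2 c2@4 c3@5, authorship .....
After op 3 (add_cursor(1)): buffer="fmjdb" (len 5), cursors c4@1 c1@2 c2@4 c3@5, authorship .....

Answer: 2 4 5 1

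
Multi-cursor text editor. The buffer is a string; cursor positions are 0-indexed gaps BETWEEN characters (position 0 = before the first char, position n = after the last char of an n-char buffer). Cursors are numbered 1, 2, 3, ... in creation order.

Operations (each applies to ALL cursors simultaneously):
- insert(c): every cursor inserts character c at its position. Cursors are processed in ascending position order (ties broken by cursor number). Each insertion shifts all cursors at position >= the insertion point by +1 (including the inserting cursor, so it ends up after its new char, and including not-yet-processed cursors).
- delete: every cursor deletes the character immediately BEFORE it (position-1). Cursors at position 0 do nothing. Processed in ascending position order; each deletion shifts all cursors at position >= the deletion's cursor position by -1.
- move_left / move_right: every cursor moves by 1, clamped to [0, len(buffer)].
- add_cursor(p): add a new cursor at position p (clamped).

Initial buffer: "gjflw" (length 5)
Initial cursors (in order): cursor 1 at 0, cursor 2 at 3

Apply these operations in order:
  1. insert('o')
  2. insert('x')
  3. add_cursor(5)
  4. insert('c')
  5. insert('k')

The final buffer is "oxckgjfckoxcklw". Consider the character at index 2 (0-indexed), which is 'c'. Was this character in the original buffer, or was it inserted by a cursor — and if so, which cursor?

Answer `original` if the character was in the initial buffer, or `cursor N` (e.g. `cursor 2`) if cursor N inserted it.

Answer: cursor 1

Derivation:
After op 1 (insert('o')): buffer="ogjfolw" (len 7), cursors c1@1 c2@5, authorship 1...2..
After op 2 (insert('x')): buffer="oxgjfoxlw" (len 9), cursors c1@2 c2@7, authorship 11...22..
After op 3 (add_cursor(5)): buffer="oxgjfoxlw" (len 9), cursors c1@2 c3@5 c2@7, authorship 11...22..
After op 4 (insert('c')): buffer="oxcgjfcoxclw" (len 12), cursors c1@3 c3@7 c2@10, authorship 111...3222..
After op 5 (insert('k')): buffer="oxckgjfckoxcklw" (len 15), cursors c1@4 c3@9 c2@13, authorship 1111...332222..
Authorship (.=original, N=cursor N): 1 1 1 1 . . . 3 3 2 2 2 2 . .
Index 2: author = 1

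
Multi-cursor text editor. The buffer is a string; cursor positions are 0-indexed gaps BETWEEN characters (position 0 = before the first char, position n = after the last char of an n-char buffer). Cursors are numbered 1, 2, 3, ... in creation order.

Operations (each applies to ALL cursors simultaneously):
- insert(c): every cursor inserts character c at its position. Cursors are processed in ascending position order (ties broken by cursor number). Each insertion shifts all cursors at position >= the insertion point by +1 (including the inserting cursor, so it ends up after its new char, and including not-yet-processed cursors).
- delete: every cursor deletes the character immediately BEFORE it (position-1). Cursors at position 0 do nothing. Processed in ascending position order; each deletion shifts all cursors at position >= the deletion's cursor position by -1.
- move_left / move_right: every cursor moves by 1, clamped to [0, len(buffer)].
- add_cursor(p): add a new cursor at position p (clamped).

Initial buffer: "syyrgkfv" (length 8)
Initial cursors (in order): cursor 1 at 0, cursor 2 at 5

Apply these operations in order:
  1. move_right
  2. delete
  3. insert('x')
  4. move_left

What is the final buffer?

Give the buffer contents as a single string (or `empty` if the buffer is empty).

Answer: xyyrgxfv

Derivation:
After op 1 (move_right): buffer="syyrgkfv" (len 8), cursors c1@1 c2@6, authorship ........
After op 2 (delete): buffer="yyrgfv" (len 6), cursors c1@0 c2@4, authorship ......
After op 3 (insert('x')): buffer="xyyrgxfv" (len 8), cursors c1@1 c2@6, authorship 1....2..
After op 4 (move_left): buffer="xyyrgxfv" (len 8), cursors c1@0 c2@5, authorship 1....2..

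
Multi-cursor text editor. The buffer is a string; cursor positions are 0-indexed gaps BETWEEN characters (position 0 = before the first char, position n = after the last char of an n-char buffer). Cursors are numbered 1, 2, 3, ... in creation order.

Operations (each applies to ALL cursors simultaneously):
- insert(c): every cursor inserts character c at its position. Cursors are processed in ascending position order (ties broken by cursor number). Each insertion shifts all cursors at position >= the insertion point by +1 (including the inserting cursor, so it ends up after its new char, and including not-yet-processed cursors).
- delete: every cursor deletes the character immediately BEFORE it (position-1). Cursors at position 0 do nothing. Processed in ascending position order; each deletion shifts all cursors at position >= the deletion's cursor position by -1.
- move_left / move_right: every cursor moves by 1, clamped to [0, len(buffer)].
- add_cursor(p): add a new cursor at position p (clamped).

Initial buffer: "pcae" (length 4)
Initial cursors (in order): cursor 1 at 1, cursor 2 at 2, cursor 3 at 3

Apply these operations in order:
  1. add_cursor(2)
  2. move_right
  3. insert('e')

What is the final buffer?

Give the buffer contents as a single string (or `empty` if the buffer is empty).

Answer: pceaeeee

Derivation:
After op 1 (add_cursor(2)): buffer="pcae" (len 4), cursors c1@1 c2@2 c4@2 c3@3, authorship ....
After op 2 (move_right): buffer="pcae" (len 4), cursors c1@2 c2@3 c4@3 c3@4, authorship ....
After op 3 (insert('e')): buffer="pceaeeee" (len 8), cursors c1@3 c2@6 c4@6 c3@8, authorship ..1.24.3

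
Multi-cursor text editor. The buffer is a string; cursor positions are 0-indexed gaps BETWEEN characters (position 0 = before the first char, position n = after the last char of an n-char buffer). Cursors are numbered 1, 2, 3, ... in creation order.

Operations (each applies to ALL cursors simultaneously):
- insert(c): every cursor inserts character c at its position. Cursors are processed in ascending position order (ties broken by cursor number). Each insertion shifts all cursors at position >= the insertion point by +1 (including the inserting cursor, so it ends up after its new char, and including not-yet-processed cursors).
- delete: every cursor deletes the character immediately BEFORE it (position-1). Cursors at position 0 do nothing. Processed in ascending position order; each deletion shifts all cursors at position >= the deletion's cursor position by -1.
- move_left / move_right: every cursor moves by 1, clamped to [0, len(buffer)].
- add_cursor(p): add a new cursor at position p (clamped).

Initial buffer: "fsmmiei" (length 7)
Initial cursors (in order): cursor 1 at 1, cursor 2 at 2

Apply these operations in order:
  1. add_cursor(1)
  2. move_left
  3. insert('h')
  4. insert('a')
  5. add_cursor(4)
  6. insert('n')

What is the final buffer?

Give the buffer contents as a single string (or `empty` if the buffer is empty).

Answer: hhaannnfhansmmiei

Derivation:
After op 1 (add_cursor(1)): buffer="fsmmiei" (len 7), cursors c1@1 c3@1 c2@2, authorship .......
After op 2 (move_left): buffer="fsmmiei" (len 7), cursors c1@0 c3@0 c2@1, authorship .......
After op 3 (insert('h')): buffer="hhfhsmmiei" (len 10), cursors c1@2 c3@2 c2@4, authorship 13.2......
After op 4 (insert('a')): buffer="hhaafhasmmiei" (len 13), cursors c1@4 c3@4 c2@7, authorship 1313.22......
After op 5 (add_cursor(4)): buffer="hhaafhasmmiei" (len 13), cursors c1@4 c3@4 c4@4 c2@7, authorship 1313.22......
After op 6 (insert('n')): buffer="hhaannnfhansmmiei" (len 17), cursors c1@7 c3@7 c4@7 c2@11, authorship 1313134.222......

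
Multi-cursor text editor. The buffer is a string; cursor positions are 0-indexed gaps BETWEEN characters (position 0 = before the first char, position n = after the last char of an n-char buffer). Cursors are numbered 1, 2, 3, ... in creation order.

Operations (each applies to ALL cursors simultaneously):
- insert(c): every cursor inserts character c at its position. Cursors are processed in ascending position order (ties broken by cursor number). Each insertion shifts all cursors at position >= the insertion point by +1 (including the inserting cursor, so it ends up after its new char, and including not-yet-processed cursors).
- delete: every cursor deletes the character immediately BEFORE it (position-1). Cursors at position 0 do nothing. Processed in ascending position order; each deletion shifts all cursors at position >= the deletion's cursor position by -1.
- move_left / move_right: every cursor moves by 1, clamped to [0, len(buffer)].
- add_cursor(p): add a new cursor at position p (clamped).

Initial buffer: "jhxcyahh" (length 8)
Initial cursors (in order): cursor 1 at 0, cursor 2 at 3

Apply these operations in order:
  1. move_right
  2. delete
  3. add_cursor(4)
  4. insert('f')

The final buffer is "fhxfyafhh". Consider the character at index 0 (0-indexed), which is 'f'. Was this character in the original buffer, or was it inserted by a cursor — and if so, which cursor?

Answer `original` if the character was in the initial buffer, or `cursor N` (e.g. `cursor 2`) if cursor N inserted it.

After op 1 (move_right): buffer="jhxcyahh" (len 8), cursors c1@1 c2@4, authorship ........
After op 2 (delete): buffer="hxyahh" (len 6), cursors c1@0 c2@2, authorship ......
After op 3 (add_cursor(4)): buffer="hxyahh" (len 6), cursors c1@0 c2@2 c3@4, authorship ......
After op 4 (insert('f')): buffer="fhxfyafhh" (len 9), cursors c1@1 c2@4 c3@7, authorship 1..2..3..
Authorship (.=original, N=cursor N): 1 . . 2 . . 3 . .
Index 0: author = 1

Answer: cursor 1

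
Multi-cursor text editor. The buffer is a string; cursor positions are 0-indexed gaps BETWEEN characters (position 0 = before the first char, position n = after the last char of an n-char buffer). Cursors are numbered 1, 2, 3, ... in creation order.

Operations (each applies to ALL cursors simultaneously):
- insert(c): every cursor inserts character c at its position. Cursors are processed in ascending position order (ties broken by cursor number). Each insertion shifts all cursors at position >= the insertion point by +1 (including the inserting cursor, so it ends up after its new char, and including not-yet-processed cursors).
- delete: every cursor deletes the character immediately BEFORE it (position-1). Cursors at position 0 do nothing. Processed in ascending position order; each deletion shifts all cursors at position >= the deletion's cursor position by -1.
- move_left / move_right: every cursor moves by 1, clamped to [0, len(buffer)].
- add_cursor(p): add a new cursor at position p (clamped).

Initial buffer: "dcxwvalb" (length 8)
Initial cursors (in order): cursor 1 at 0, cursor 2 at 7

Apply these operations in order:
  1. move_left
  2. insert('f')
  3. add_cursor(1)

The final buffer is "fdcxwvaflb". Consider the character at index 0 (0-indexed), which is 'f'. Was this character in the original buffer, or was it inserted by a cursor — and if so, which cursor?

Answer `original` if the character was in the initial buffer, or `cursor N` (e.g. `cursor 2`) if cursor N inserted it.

After op 1 (move_left): buffer="dcxwvalb" (len 8), cursors c1@0 c2@6, authorship ........
After op 2 (insert('f')): buffer="fdcxwvaflb" (len 10), cursors c1@1 c2@8, authorship 1......2..
After op 3 (add_cursor(1)): buffer="fdcxwvaflb" (len 10), cursors c1@1 c3@1 c2@8, authorship 1......2..
Authorship (.=original, N=cursor N): 1 . . . . . . 2 . .
Index 0: author = 1

Answer: cursor 1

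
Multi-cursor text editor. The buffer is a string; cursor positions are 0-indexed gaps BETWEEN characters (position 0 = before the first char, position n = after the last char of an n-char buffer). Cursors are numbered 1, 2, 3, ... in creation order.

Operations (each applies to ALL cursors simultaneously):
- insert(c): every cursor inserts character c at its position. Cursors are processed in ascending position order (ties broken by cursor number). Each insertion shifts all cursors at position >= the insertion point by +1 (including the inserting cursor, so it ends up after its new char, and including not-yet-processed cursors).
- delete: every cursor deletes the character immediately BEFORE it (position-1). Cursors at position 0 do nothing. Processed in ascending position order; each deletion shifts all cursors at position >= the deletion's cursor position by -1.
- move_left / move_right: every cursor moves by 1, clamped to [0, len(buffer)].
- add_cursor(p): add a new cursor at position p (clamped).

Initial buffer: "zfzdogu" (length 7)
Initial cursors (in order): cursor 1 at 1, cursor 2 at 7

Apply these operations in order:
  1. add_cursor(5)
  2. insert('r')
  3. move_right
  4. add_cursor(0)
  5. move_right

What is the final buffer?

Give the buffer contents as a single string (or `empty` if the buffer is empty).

After op 1 (add_cursor(5)): buffer="zfzdogu" (len 7), cursors c1@1 c3@5 c2@7, authorship .......
After op 2 (insert('r')): buffer="zrfzdorgur" (len 10), cursors c1@2 c3@7 c2@10, authorship .1....3..2
After op 3 (move_right): buffer="zrfzdorgur" (len 10), cursors c1@3 c3@8 c2@10, authorship .1....3..2
After op 4 (add_cursor(0)): buffer="zrfzdorgur" (len 10), cursors c4@0 c1@3 c3@8 c2@10, authorship .1....3..2
After op 5 (move_right): buffer="zrfzdorgur" (len 10), cursors c4@1 c1@4 c3@9 c2@10, authorship .1....3..2

Answer: zrfzdorgur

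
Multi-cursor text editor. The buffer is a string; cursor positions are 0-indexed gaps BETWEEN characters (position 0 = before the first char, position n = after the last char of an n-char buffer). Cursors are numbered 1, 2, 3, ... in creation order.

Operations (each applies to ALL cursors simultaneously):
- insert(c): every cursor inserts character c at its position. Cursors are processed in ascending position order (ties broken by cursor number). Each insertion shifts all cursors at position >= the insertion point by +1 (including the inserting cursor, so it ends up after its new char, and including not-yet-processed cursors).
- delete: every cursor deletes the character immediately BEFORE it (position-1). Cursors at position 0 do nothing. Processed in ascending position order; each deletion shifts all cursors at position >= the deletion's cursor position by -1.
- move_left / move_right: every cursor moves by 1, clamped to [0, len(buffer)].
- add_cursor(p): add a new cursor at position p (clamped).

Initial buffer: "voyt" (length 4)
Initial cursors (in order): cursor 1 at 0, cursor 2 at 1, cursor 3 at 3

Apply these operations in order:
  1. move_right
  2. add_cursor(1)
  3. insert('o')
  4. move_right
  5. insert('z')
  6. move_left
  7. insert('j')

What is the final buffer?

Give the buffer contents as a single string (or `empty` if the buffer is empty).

Answer: vooozjjzoyjztojz

Derivation:
After op 1 (move_right): buffer="voyt" (len 4), cursors c1@1 c2@2 c3@4, authorship ....
After op 2 (add_cursor(1)): buffer="voyt" (len 4), cursors c1@1 c4@1 c2@2 c3@4, authorship ....
After op 3 (insert('o')): buffer="vooooyto" (len 8), cursors c1@3 c4@3 c2@5 c3@8, authorship .14.2..3
After op 4 (move_right): buffer="vooooyto" (len 8), cursors c1@4 c4@4 c2@6 c3@8, authorship .14.2..3
After op 5 (insert('z')): buffer="vooozzoyztoz" (len 12), cursors c1@6 c4@6 c2@9 c3@12, authorship .14.142.2.33
After op 6 (move_left): buffer="vooozzoyztoz" (len 12), cursors c1@5 c4@5 c2@8 c3@11, authorship .14.142.2.33
After op 7 (insert('j')): buffer="vooozjjzoyjztojz" (len 16), cursors c1@7 c4@7 c2@11 c3@15, authorship .14.11442.22.333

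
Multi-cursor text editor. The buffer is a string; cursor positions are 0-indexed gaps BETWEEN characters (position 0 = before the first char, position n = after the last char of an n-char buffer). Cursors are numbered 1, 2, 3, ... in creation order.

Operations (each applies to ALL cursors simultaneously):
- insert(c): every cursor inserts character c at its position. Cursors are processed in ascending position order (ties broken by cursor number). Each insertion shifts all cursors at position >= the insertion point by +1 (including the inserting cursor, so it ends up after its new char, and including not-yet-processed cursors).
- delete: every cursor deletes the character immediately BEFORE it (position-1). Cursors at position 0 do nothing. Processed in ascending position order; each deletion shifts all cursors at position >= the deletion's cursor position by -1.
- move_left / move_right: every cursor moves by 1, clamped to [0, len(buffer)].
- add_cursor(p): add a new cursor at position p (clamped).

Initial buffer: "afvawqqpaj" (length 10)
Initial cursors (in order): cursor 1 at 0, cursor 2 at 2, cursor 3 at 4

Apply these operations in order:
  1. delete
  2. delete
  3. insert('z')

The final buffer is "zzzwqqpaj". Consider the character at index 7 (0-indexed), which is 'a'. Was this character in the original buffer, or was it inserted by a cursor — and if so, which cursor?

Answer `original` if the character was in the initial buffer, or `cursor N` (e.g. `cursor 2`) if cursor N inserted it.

Answer: original

Derivation:
After op 1 (delete): buffer="avwqqpaj" (len 8), cursors c1@0 c2@1 c3@2, authorship ........
After op 2 (delete): buffer="wqqpaj" (len 6), cursors c1@0 c2@0 c3@0, authorship ......
After op 3 (insert('z')): buffer="zzzwqqpaj" (len 9), cursors c1@3 c2@3 c3@3, authorship 123......
Authorship (.=original, N=cursor N): 1 2 3 . . . . . .
Index 7: author = original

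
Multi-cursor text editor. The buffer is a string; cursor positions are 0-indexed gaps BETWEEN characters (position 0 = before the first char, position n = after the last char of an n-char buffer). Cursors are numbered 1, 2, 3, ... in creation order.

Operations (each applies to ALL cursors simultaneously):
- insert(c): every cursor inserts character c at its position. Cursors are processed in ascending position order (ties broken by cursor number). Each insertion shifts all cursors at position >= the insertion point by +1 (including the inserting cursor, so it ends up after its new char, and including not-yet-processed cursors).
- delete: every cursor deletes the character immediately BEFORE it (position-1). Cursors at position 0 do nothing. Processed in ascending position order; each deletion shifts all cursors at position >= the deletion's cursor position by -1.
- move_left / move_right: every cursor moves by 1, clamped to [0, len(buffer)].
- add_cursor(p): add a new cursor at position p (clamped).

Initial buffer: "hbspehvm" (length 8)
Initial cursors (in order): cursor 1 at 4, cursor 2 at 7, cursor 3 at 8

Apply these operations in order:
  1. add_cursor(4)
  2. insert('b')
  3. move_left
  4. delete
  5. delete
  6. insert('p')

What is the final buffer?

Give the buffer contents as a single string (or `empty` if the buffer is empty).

Answer: hppbeppb

Derivation:
After op 1 (add_cursor(4)): buffer="hbspehvm" (len 8), cursors c1@4 c4@4 c2@7 c3@8, authorship ........
After op 2 (insert('b')): buffer="hbspbbehvbmb" (len 12), cursors c1@6 c4@6 c2@10 c3@12, authorship ....14...2.3
After op 3 (move_left): buffer="hbspbbehvbmb" (len 12), cursors c1@5 c4@5 c2@9 c3@11, authorship ....14...2.3
After op 4 (delete): buffer="hbsbehbb" (len 8), cursors c1@3 c4@3 c2@6 c3@7, authorship ...4..23
After op 5 (delete): buffer="hbeb" (len 4), cursors c1@1 c4@1 c2@3 c3@3, authorship .4.3
After op 6 (insert('p')): buffer="hppbeppb" (len 8), cursors c1@3 c4@3 c2@7 c3@7, authorship .144.233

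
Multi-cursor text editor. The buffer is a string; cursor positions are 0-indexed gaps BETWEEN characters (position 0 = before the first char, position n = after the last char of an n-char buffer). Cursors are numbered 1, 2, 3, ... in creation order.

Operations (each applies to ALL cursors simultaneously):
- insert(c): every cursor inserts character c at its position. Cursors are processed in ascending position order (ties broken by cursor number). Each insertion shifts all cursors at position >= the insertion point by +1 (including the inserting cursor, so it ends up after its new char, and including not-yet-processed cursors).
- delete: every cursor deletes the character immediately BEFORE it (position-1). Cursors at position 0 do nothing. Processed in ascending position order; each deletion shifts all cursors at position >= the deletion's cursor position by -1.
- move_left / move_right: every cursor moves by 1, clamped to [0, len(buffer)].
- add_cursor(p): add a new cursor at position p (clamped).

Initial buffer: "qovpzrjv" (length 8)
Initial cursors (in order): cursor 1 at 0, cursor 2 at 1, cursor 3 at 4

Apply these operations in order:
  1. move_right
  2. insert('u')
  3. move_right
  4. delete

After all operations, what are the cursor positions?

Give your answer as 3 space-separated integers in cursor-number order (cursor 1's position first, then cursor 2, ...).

After op 1 (move_right): buffer="qovpzrjv" (len 8), cursors c1@1 c2@2 c3@5, authorship ........
After op 2 (insert('u')): buffer="quouvpzurjv" (len 11), cursors c1@2 c2@4 c3@8, authorship .1.2...3...
After op 3 (move_right): buffer="quouvpzurjv" (len 11), cursors c1@3 c2@5 c3@9, authorship .1.2...3...
After op 4 (delete): buffer="quupzujv" (len 8), cursors c1@2 c2@3 c3@6, authorship .12..3..

Answer: 2 3 6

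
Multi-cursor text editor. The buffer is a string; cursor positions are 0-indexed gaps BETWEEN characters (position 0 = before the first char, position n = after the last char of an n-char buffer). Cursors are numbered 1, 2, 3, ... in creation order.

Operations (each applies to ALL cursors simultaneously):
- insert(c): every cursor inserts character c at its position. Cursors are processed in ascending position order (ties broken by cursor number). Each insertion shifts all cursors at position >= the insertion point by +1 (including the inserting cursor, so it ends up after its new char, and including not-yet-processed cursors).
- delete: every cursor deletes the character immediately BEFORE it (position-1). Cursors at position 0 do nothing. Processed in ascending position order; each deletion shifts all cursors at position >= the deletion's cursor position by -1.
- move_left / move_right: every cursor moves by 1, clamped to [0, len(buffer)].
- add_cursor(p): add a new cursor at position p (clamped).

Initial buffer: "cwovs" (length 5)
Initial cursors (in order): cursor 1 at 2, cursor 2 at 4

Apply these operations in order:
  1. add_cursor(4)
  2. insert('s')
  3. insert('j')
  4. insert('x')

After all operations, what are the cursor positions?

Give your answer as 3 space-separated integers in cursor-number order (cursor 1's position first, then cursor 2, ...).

Answer: 5 13 13

Derivation:
After op 1 (add_cursor(4)): buffer="cwovs" (len 5), cursors c1@2 c2@4 c3@4, authorship .....
After op 2 (insert('s')): buffer="cwsovsss" (len 8), cursors c1@3 c2@7 c3@7, authorship ..1..23.
After op 3 (insert('j')): buffer="cwsjovssjjs" (len 11), cursors c1@4 c2@10 c3@10, authorship ..11..2323.
After op 4 (insert('x')): buffer="cwsjxovssjjxxs" (len 14), cursors c1@5 c2@13 c3@13, authorship ..111..232323.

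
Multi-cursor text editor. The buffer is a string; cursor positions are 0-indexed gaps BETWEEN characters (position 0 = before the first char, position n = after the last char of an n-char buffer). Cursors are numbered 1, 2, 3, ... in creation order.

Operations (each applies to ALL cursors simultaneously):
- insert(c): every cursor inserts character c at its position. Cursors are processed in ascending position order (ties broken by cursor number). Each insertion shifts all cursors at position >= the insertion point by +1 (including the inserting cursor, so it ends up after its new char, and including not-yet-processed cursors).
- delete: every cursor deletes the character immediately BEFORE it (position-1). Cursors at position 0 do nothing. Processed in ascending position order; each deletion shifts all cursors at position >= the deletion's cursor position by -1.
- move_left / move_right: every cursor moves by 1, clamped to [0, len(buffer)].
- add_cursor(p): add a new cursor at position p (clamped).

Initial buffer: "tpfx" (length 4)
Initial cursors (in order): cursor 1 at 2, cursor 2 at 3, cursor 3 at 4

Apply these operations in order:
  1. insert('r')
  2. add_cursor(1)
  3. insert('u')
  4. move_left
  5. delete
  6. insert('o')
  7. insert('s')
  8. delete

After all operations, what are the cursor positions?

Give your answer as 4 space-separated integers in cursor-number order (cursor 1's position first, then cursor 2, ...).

After op 1 (insert('r')): buffer="tprfrxr" (len 7), cursors c1@3 c2@5 c3@7, authorship ..1.2.3
After op 2 (add_cursor(1)): buffer="tprfrxr" (len 7), cursors c4@1 c1@3 c2@5 c3@7, authorship ..1.2.3
After op 3 (insert('u')): buffer="tuprufruxru" (len 11), cursors c4@2 c1@5 c2@8 c3@11, authorship .4.11.22.33
After op 4 (move_left): buffer="tuprufruxru" (len 11), cursors c4@1 c1@4 c2@7 c3@10, authorship .4.11.22.33
After op 5 (delete): buffer="upufuxu" (len 7), cursors c4@0 c1@2 c2@4 c3@6, authorship 4.1.2.3
After op 6 (insert('o')): buffer="oupoufouxou" (len 11), cursors c4@1 c1@4 c2@7 c3@10, authorship 44.11.22.33
After op 7 (insert('s')): buffer="osuposufosuxosu" (len 15), cursors c4@2 c1@6 c2@10 c3@14, authorship 444.111.222.333
After op 8 (delete): buffer="oupoufouxou" (len 11), cursors c4@1 c1@4 c2@7 c3@10, authorship 44.11.22.33

Answer: 4 7 10 1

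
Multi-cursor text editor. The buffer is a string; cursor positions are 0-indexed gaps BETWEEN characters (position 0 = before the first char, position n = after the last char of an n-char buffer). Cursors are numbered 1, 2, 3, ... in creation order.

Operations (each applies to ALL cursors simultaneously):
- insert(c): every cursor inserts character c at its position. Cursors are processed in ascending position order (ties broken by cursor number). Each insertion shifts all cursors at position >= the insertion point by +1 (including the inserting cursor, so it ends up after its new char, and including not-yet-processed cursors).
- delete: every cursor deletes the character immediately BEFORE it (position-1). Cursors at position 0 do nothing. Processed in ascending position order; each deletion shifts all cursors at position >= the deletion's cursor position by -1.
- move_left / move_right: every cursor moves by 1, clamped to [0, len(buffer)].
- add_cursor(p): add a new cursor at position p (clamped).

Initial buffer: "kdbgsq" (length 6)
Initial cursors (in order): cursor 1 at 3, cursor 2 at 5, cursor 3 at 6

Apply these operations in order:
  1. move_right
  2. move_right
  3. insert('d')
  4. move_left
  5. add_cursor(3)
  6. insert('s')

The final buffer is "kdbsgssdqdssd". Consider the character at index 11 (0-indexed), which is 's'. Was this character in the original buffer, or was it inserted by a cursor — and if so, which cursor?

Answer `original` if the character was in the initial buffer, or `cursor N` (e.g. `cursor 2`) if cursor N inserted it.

After op 1 (move_right): buffer="kdbgsq" (len 6), cursors c1@4 c2@6 c3@6, authorship ......
After op 2 (move_right): buffer="kdbgsq" (len 6), cursors c1@5 c2@6 c3@6, authorship ......
After op 3 (insert('d')): buffer="kdbgsdqdd" (len 9), cursors c1@6 c2@9 c3@9, authorship .....1.23
After op 4 (move_left): buffer="kdbgsdqdd" (len 9), cursors c1@5 c2@8 c3@8, authorship .....1.23
After op 5 (add_cursor(3)): buffer="kdbgsdqdd" (len 9), cursors c4@3 c1@5 c2@8 c3@8, authorship .....1.23
After op 6 (insert('s')): buffer="kdbsgssdqdssd" (len 13), cursors c4@4 c1@7 c2@12 c3@12, authorship ...4..11.2233
Authorship (.=original, N=cursor N): . . . 4 . . 1 1 . 2 2 3 3
Index 11: author = 3

Answer: cursor 3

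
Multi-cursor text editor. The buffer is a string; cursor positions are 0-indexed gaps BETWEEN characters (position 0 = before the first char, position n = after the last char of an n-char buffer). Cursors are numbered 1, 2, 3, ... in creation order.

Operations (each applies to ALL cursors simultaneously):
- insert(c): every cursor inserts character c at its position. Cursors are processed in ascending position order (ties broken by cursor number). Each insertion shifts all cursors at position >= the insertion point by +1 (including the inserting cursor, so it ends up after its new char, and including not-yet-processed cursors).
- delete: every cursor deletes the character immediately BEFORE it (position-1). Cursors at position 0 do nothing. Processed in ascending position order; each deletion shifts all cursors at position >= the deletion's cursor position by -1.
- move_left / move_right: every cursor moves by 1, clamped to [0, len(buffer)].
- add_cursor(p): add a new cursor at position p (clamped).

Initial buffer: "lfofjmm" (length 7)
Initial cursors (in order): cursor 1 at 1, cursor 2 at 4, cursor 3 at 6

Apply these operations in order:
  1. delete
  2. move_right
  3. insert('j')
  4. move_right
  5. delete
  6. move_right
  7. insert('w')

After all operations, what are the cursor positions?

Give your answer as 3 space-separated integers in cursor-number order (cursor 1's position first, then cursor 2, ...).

Answer: 4 7 7

Derivation:
After op 1 (delete): buffer="fojm" (len 4), cursors c1@0 c2@2 c3@3, authorship ....
After op 2 (move_right): buffer="fojm" (len 4), cursors c1@1 c2@3 c3@4, authorship ....
After op 3 (insert('j')): buffer="fjojjmj" (len 7), cursors c1@2 c2@5 c3@7, authorship .1..2.3
After op 4 (move_right): buffer="fjojjmj" (len 7), cursors c1@3 c2@6 c3@7, authorship .1..2.3
After op 5 (delete): buffer="fjjj" (len 4), cursors c1@2 c2@4 c3@4, authorship .1.2
After op 6 (move_right): buffer="fjjj" (len 4), cursors c1@3 c2@4 c3@4, authorship .1.2
After op 7 (insert('w')): buffer="fjjwjww" (len 7), cursors c1@4 c2@7 c3@7, authorship .1.1223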